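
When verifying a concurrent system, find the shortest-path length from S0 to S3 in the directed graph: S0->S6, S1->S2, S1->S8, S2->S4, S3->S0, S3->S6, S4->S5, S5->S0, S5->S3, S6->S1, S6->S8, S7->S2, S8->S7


BFS layer-by-layer from S0:
  dist 0: {S0}
  dist 1: {S6}
  dist 2: {S1, S8}
  dist 3: {S2, S7}
  dist 4: {S4}
  dist 5: {S5}
  dist 6: {S3}
  -> S3 reached at distance 6
Shortest path length = 6

6


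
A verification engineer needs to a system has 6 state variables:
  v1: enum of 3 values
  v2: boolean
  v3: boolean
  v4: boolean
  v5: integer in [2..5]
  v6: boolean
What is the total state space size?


State space = product of domain sizes of all variables.
Domain sizes:
  v1 (enum of 3 values): 3
  v2 (boolean): 2
  v3 (boolean): 2
  v4 (boolean): 2
  v5 (integer in [2..5]): 4
  v6 (boolean): 2
Product = 3 * 2 * 2 * 2 * 4 * 2 = 192

192


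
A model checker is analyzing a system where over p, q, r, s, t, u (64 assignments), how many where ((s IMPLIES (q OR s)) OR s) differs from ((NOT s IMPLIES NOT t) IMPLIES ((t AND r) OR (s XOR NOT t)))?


F1 = ((s IMPLIES (q OR s)) OR s)
F2 = ((NOT s IMPLIES NOT t) IMPLIES ((t AND r) OR (s XOR NOT t)))
Evaluate both on each of 64 rows (bits = p,q,r,s,t,u):
  row 0 [000000]: F1=1 F2=1 -> 0
  row 1 [000001]: F1=1 F2=1 -> 0
  row 2 [000010]: F1=1 F2=1 -> 0
  row 3 [000011]: F1=1 F2=1 -> 0
  row 4 [000100]: F1=1 F2=0 (differ) -> 1
  (every remaining row is evaluated the same way; all 64 results are listed next)
Full result column, 8 rows per line (p,q,r fixed per line; s,t,u runs 000..111 left to right):
  rows 0-7 [p,q,r=000]: 00001100  (ones: 2)
  rows 8-15 [p,q,r=001]: 00001100  (ones: 2)
  rows 16-23 [p,q,r=010]: 00001100  (ones: 2)
  rows 24-31 [p,q,r=011]: 00001100  (ones: 2)
  rows 32-39 [p,q,r=100]: 00001100  (ones: 2)
  rows 40-47 [p,q,r=101]: 00001100  (ones: 2)
  rows 48-55 [p,q,r=110]: 00001100  (ones: 2)
  rows 56-63 [p,q,r=111]: 00001100  (ones: 2)
Disagreements = 2+2+2+2+2+2+2+2 = 16

16


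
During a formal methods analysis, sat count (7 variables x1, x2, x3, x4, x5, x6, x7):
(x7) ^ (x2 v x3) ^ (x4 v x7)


CNF with 3 clauses over 7 vars (128 assignments).
An assignment satisfies CNF iff every clause has >=1 true literal.
Check each row (bits = x1,x2,x3,x4,x5,x6,x7; clause T/F shown):
  row 0 [0000000]: clauses=FFF -> 0
  row 1 [0000001]: clauses=TFT -> 0
  row 2 [0000010]: clauses=FFF -> 0
  row 3 [0000011]: clauses=TFT -> 0
  row 4 [0000100]: clauses=FFF -> 0
  (every remaining row is evaluated the same way; all 128 results are listed next)
Full result column, 8 rows per line (x1,x2,x3,x4 fixed per line; x5,x6,x7 runs 000..111 left to right):
  rows 0-7 [x1,x2,x3,x4=0000]: 00000000  (ones: 0)
  rows 8-15 [x1,x2,x3,x4=0001]: 00000000  (ones: 0)
  rows 16-23 [x1,x2,x3,x4=0010]: 01010101  (ones: 4)
  rows 24-31 [x1,x2,x3,x4=0011]: 01010101  (ones: 4)
  rows 32-39 [x1,x2,x3,x4=0100]: 01010101  (ones: 4)
  rows 40-47 [x1,x2,x3,x4=0101]: 01010101  (ones: 4)
  rows 48-55 [x1,x2,x3,x4=0110]: 01010101  (ones: 4)
  rows 56-63 [x1,x2,x3,x4=0111]: 01010101  (ones: 4)
  rows 64-71 [x1,x2,x3,x4=1000]: 00000000  (ones: 0)
  rows 72-79 [x1,x2,x3,x4=1001]: 00000000  (ones: 0)
  rows 80-87 [x1,x2,x3,x4=1010]: 01010101  (ones: 4)
  rows 88-95 [x1,x2,x3,x4=1011]: 01010101  (ones: 4)
  rows 96-103 [x1,x2,x3,x4=1100]: 01010101  (ones: 4)
  rows 104-111 [x1,x2,x3,x4=1101]: 01010101  (ones: 4)
  rows 112-119 [x1,x2,x3,x4=1110]: 01010101  (ones: 4)
  rows 120-127 [x1,x2,x3,x4=1111]: 01010101  (ones: 4)
Satisfying assignments = 0+0+4+4+4+4+4+4+0+0+4+4+4+4+4+4 = 48

48


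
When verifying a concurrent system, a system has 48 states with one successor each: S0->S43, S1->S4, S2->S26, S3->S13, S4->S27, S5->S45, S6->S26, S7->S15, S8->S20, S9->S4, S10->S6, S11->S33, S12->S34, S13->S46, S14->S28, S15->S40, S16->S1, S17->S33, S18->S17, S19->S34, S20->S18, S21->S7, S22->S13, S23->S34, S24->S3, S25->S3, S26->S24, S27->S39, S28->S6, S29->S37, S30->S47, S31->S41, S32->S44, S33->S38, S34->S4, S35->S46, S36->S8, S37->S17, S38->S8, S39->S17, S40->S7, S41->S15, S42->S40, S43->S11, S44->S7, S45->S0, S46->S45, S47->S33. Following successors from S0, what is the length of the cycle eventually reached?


Trace from S0 until a state repeats:
  S0 -> S43 -> S11 -> S33 -> S38 -> S8 -> S20 -> S18 -> S17 -> S33
S33 first seen at step 3, revisited at step 9.
Cycle length = 9 - 3 = 6

6


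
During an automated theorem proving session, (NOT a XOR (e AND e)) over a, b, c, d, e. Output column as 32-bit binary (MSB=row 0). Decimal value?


Formula: (NOT a XOR (e AND e)) over a, b, c, d, e (32 rows)
Evaluate each row (bits = a,b,c,d,e, MSB first):
  row 0 [00000]: (NOT 0 XOR (0 AND 0)) -> 1
  row 1 [00001]: (NOT 0 XOR (1 AND 1)) -> 0
  row 2 [00010]: (NOT 0 XOR (0 AND 0)) -> 1
  row 3 [00011]: (NOT 0 XOR (1 AND 1)) -> 0
  row 4 [00100]: (NOT 0 XOR (0 AND 0)) -> 1
  row 5 [00101]: (NOT 0 XOR (1 AND 1)) -> 0
  row 6 [00110]: (NOT 0 XOR (0 AND 0)) -> 1
  row 7 [00111]: (NOT 0 XOR (1 AND 1)) -> 0
  row 8 [01000]: (NOT 0 XOR (0 AND 0)) -> 1
  row 9 [01001]: (NOT 0 XOR (1 AND 1)) -> 0
  row 10 [01010]: (NOT 0 XOR (0 AND 0)) -> 1
  row 11 [01011]: (NOT 0 XOR (1 AND 1)) -> 0
  row 12 [01100]: (NOT 0 XOR (0 AND 0)) -> 1
  row 13 [01101]: (NOT 0 XOR (1 AND 1)) -> 0
  row 14 [01110]: (NOT 0 XOR (0 AND 0)) -> 1
  row 15 [01111]: (NOT 0 XOR (1 AND 1)) -> 0
  row 16 [10000]: (NOT 1 XOR (0 AND 0)) -> 0
  row 17 [10001]: (NOT 1 XOR (1 AND 1)) -> 1
  row 18 [10010]: (NOT 1 XOR (0 AND 0)) -> 0
  row 19 [10011]: (NOT 1 XOR (1 AND 1)) -> 1
  row 20 [10100]: (NOT 1 XOR (0 AND 0)) -> 0
  row 21 [10101]: (NOT 1 XOR (1 AND 1)) -> 1
  row 22 [10110]: (NOT 1 XOR (0 AND 0)) -> 0
  row 23 [10111]: (NOT 1 XOR (1 AND 1)) -> 1
  row 24 [11000]: (NOT 1 XOR (0 AND 0)) -> 0
  row 25 [11001]: (NOT 1 XOR (1 AND 1)) -> 1
  row 26 [11010]: (NOT 1 XOR (0 AND 0)) -> 0
  row 27 [11011]: (NOT 1 XOR (1 AND 1)) -> 1
  row 28 [11100]: (NOT 1 XOR (0 AND 0)) -> 0
  row 29 [11101]: (NOT 1 XOR (1 AND 1)) -> 1
  row 30 [11110]: (NOT 1 XOR (0 AND 0)) -> 0
  row 31 [11111]: (NOT 1 XOR (1 AND 1)) -> 1
Full result column, 4 rows per line (a,b,c fixed per line; d,e runs 00..11 left to right):
  rows 0-3 [a,b,c=000]: 1010  = hex A
  rows 4-7 [a,b,c=001]: 1010  = hex A
  rows 8-11 [a,b,c=010]: 1010  = hex A
  rows 12-15 [a,b,c=011]: 1010  = hex A
  rows 16-19 [a,b,c=100]: 0101  = hex 5
  rows 20-23 [a,b,c=101]: 0101  = hex 5
  rows 24-27 [a,b,c=110]: 0101  = hex 5
  rows 28-31 [a,b,c=111]: 0101  = hex 5
Output column (row 0 .. row 31) = 10101010101010100101010101010101
Output column grouped in 4s = 1010 1010 1010 1010 0101 0101 0101 0101 = 0xAAAA5555
Convert to decimal digit by digit (value = value*16 + digit):
  A -> 10
  10*16 + 10 (A) = 170
  170*16 + 10 (A) = 2730
  2730*16 + 10 (A) = 43690
  43690*16 + 5 = 699045
  699045*16 + 5 = 11184725
  11184725*16 + 5 = 178955605
  178955605*16 + 5 = 2863289685
Decimal = 2863289685

2863289685


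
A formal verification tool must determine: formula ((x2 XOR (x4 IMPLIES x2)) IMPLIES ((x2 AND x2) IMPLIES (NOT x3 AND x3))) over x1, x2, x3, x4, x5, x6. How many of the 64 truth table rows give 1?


Formula: ((x2 XOR (x4 IMPLIES x2)) IMPLIES ((x2 AND x2) IMPLIES (NOT x3 AND x3))) over 6 vars (64 rows)
Evaluate each row (x1, x2, x3, x4, x5, x6 as bits, MSB first):
  row 0 [000000]: ((0 XOR (0 IMPLIES 0)) IMPLIES ((0 AND 0) IMPLIES (NOT 0 AND 0))) -> 1
  row 1 [000001]: ((0 XOR (0 IMPLIES 0)) IMPLIES ((0 AND 0) IMPLIES (NOT 0 AND 0))) -> 1
  row 2 [000010]: ((0 XOR (0 IMPLIES 0)) IMPLIES ((0 AND 0) IMPLIES (NOT 0 AND 0))) -> 1
  row 3 [000011]: ((0 XOR (0 IMPLIES 0)) IMPLIES ((0 AND 0) IMPLIES (NOT 0 AND 0))) -> 1
  row 4 [000100]: ((0 XOR (1 IMPLIES 0)) IMPLIES ((0 AND 0) IMPLIES (NOT 0 AND 0))) -> 1
  (every remaining row is evaluated the same way; all 64 results are listed next)
Full result column, 8 rows per line (x1,x2,x3 fixed per line; x4,x5,x6 runs 000..111 left to right):
  rows 0-7 [x1,x2,x3=000]: 11111111  (ones: 8)
  rows 8-15 [x1,x2,x3=001]: 11111111  (ones: 8)
  rows 16-23 [x1,x2,x3=010]: 11111111  (ones: 8)
  rows 24-31 [x1,x2,x3=011]: 11111111  (ones: 8)
  rows 32-39 [x1,x2,x3=100]: 11111111  (ones: 8)
  rows 40-47 [x1,x2,x3=101]: 11111111  (ones: 8)
  rows 48-55 [x1,x2,x3=110]: 11111111  (ones: 8)
  rows 56-63 [x1,x2,x3=111]: 11111111  (ones: 8)
Count of 1-rows = 8+8+8+8+8+8+8+8 = 64

64


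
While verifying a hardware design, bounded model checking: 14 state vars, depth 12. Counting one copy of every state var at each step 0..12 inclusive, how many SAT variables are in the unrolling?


BMC unrolls to depth k, creating one copy of each state var for steps 0..k.
Step count = 12 + 1 = 13 (steps 0 through 12)
Vars per step = 14
Total = 14 * 13 = 182

182


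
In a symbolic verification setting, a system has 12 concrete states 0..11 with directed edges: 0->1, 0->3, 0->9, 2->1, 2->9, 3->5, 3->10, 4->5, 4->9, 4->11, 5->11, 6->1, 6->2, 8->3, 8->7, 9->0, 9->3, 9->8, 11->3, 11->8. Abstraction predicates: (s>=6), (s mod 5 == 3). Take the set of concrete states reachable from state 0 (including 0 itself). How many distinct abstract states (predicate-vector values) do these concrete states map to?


BFS from 0:
Concrete reachable: {0, 1, 3, 5, 7, 8, 9, 10, 11}
Abstract via predicates (s>=6), (s mod 5 == 3):
  (0,0) <- {0, 1, 5}
  (0,1) <- {3}
  (1,0) <- {7, 9, 10, 11}
  (1,1) <- {8}
Distinct abstract states = 4

4


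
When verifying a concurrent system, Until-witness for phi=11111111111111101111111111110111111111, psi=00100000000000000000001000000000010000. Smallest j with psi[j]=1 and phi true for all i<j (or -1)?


(phi U psi) at 0: need smallest j with psi[j]=1 and phi[i]=1 for all i in [0,j).
Scan from step 0:
  step 0: phi=1, psi=0 -> continue
  step 1: phi=1, psi=0 -> continue
  step 2: psi=1 and phi held for [0,2) -> witness found
Witness step = 2

2


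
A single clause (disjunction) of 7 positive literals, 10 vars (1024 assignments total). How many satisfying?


Step 1: Total=2^10=1024
Step 2: Unsat when all 7 false: 2^3=8
Step 3: Sat=1024-8=1016

1016


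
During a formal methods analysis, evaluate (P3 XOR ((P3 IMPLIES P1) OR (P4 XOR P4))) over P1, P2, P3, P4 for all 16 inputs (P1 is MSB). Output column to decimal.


Formula: (P3 XOR ((P3 IMPLIES P1) OR (P4 XOR P4))) over P1, P2, P3, P4 (16 rows)
Evaluate each row (bits = P1,P2,P3,P4, MSB first):
  row 0 [0000]: (0 XOR ((0 IMPLIES 0) OR (0 XOR 0))) -> 1
  row 1 [0001]: (0 XOR ((0 IMPLIES 0) OR (1 XOR 1))) -> 1
  row 2 [0010]: (1 XOR ((1 IMPLIES 0) OR (0 XOR 0))) -> 1
  row 3 [0011]: (1 XOR ((1 IMPLIES 0) OR (1 XOR 1))) -> 1
  row 4 [0100]: (0 XOR ((0 IMPLIES 0) OR (0 XOR 0))) -> 1
  row 5 [0101]: (0 XOR ((0 IMPLIES 0) OR (1 XOR 1))) -> 1
  row 6 [0110]: (1 XOR ((1 IMPLIES 0) OR (0 XOR 0))) -> 1
  row 7 [0111]: (1 XOR ((1 IMPLIES 0) OR (1 XOR 1))) -> 1
  row 8 [1000]: (0 XOR ((0 IMPLIES 1) OR (0 XOR 0))) -> 1
  row 9 [1001]: (0 XOR ((0 IMPLIES 1) OR (1 XOR 1))) -> 1
  row 10 [1010]: (1 XOR ((1 IMPLIES 1) OR (0 XOR 0))) -> 0
  row 11 [1011]: (1 XOR ((1 IMPLIES 1) OR (1 XOR 1))) -> 0
  row 12 [1100]: (0 XOR ((0 IMPLIES 1) OR (0 XOR 0))) -> 1
  row 13 [1101]: (0 XOR ((0 IMPLIES 1) OR (1 XOR 1))) -> 1
  row 14 [1110]: (1 XOR ((1 IMPLIES 1) OR (0 XOR 0))) -> 0
  row 15 [1111]: (1 XOR ((1 IMPLIES 1) OR (1 XOR 1))) -> 0
Full result column, 4 rows per line (P1,P2 fixed per line; P3,P4 runs 00..11 left to right):
  rows 0-3 [P1,P2=00]: 1111  = hex F
  rows 4-7 [P1,P2=01]: 1111  = hex F
  rows 8-11 [P1,P2=10]: 1100  = hex C
  rows 12-15 [P1,P2=11]: 1100  = hex C
Output column (row 0 .. row 15) = 1111111111001100
Output column grouped in 4s = 1111 1111 1100 1100 = 0xFFCC
Convert to decimal digit by digit (value = value*16 + digit):
  F -> 15
  15*16 + 15 (F) = 255
  255*16 + 12 (C) = 4092
  4092*16 + 12 (C) = 65484
Decimal = 65484

65484


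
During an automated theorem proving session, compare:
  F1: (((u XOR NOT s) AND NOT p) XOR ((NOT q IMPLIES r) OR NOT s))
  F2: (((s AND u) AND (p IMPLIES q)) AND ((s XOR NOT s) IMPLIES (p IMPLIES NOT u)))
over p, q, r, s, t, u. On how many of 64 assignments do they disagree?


F1 = (((u XOR NOT s) AND NOT p) XOR ((NOT q IMPLIES r) OR NOT s))
F2 = (((s AND u) AND (p IMPLIES q)) AND ((s XOR NOT s) IMPLIES (p IMPLIES NOT u)))
Evaluate both on each of 64 rows (bits = p,q,r,s,t,u):
  row 0 [000000]: F1=0 F2=0 -> 0
  row 1 [000001]: F1=1 F2=0 (differ) -> 1
  row 2 [000010]: F1=0 F2=0 -> 0
  row 3 [000011]: F1=1 F2=0 (differ) -> 1
  row 4 [000100]: F1=0 F2=0 -> 0
  (every remaining row is evaluated the same way; all 64 results are listed next)
Full result column, 8 rows per line (p,q,r fixed per line; s,t,u runs 000..111 left to right):
  rows 0-7 [p,q,r=000]: 01010000  (ones: 2)
  rows 8-15 [p,q,r=001]: 01011111  (ones: 6)
  rows 16-23 [p,q,r=010]: 01011111  (ones: 6)
  rows 24-31 [p,q,r=011]: 01011111  (ones: 6)
  rows 32-39 [p,q,r=100]: 11110000  (ones: 4)
  rows 40-47 [p,q,r=101]: 11111111  (ones: 8)
  rows 48-55 [p,q,r=110]: 11111111  (ones: 8)
  rows 56-63 [p,q,r=111]: 11111111  (ones: 8)
Disagreements = 2+6+6+6+4+8+8+8 = 48

48


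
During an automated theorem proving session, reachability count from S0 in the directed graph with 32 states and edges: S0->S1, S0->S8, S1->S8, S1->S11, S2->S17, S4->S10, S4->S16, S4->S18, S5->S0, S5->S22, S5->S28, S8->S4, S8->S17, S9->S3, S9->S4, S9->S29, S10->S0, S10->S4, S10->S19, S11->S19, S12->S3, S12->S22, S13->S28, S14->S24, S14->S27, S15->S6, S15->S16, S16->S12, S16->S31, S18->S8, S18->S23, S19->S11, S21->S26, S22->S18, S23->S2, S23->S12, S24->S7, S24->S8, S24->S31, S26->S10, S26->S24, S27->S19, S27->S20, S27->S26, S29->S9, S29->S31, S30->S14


BFS from S0:
  layer 0: {S0}
  layer 1: {S1, S8}
  layer 2: {S4, S11, S17}
  layer 3: {S10, S16, S18, S19}
  layer 4: {S12, S23, S31}
  layer 5: {S2, S3, S22}
Reachable set: {S0, S1, S2, S3, S4, S8, S10, S11, S12, S16, S17, S18, S19, S22, S23, S31}
Count = 16

16


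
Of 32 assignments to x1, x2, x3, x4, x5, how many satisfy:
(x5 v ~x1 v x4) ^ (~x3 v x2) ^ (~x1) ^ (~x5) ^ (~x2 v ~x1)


CNF with 5 clauses over 5 vars (32 assignments).
An assignment satisfies CNF iff every clause has >=1 true literal.
Check each row (bits = x1,x2,x3,x4,x5; clause T/F shown):
  row 0 [00000]: clauses=TTTTT -> 1
  row 1 [00001]: clauses=TTTFT -> 0
  row 2 [00010]: clauses=TTTTT -> 1
  row 3 [00011]: clauses=TTTFT -> 0
  row 4 [00100]: clauses=TFTTT -> 0
  row 5 [00101]: clauses=TFTFT -> 0
  row 6 [00110]: clauses=TFTTT -> 0
  row 7 [00111]: clauses=TFTFT -> 0
  row 8 [01000]: clauses=TTTTT -> 1
  row 9 [01001]: clauses=TTTFT -> 0
  row 10 [01010]: clauses=TTTTT -> 1
  row 11 [01011]: clauses=TTTFT -> 0
  row 12 [01100]: clauses=TTTTT -> 1
  row 13 [01101]: clauses=TTTFT -> 0
  row 14 [01110]: clauses=TTTTT -> 1
  row 15 [01111]: clauses=TTTFT -> 0
  row 16 [10000]: clauses=FTFTT -> 0
  row 17 [10001]: clauses=TTFFT -> 0
  row 18 [10010]: clauses=TTFTT -> 0
  row 19 [10011]: clauses=TTFFT -> 0
  row 20 [10100]: clauses=FFFTT -> 0
  row 21 [10101]: clauses=TFFFT -> 0
  row 22 [10110]: clauses=TFFTT -> 0
  row 23 [10111]: clauses=TFFFT -> 0
  row 24 [11000]: clauses=FTFTF -> 0
  row 25 [11001]: clauses=TTFFF -> 0
  row 26 [11010]: clauses=TTFTF -> 0
  row 27 [11011]: clauses=TTFFF -> 0
  row 28 [11100]: clauses=FTFTF -> 0
  row 29 [11101]: clauses=TTFFF -> 0
  row 30 [11110]: clauses=TTFTF -> 0
  row 31 [11111]: clauses=TTFFF -> 0
Full result column, 8 rows per line (x1,x2 fixed per line; x3,x4,x5 runs 000..111 left to right):
  rows 0-7 [x1,x2=00]: 10100000  (ones: 2)
  rows 8-15 [x1,x2=01]: 10101010  (ones: 4)
  rows 16-23 [x1,x2=10]: 00000000  (ones: 0)
  rows 24-31 [x1,x2=11]: 00000000  (ones: 0)
Satisfying assignments = 2+4+0+0 = 6

6


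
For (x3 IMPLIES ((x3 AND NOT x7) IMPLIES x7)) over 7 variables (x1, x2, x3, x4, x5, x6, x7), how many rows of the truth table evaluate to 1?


Formula: (x3 IMPLIES ((x3 AND NOT x7) IMPLIES x7)) over 7 vars (128 rows)
Evaluate each row (x1, x2, x3, x4, x5, x6, x7 as bits, MSB first):
  row 0 [0000000]: (0 IMPLIES ((0 AND NOT 0) IMPLIES 0)) -> 1
  row 1 [0000001]: (0 IMPLIES ((0 AND NOT 1) IMPLIES 1)) -> 1
  row 2 [0000010]: (0 IMPLIES ((0 AND NOT 0) IMPLIES 0)) -> 1
  row 3 [0000011]: (0 IMPLIES ((0 AND NOT 1) IMPLIES 1)) -> 1
  row 4 [0000100]: (0 IMPLIES ((0 AND NOT 0) IMPLIES 0)) -> 1
  (every remaining row is evaluated the same way; all 128 results are listed next)
Full result column, 8 rows per line (x1,x2,x3,x4 fixed per line; x5,x6,x7 runs 000..111 left to right):
  rows 0-7 [x1,x2,x3,x4=0000]: 11111111  (ones: 8)
  rows 8-15 [x1,x2,x3,x4=0001]: 11111111  (ones: 8)
  rows 16-23 [x1,x2,x3,x4=0010]: 01010101  (ones: 4)
  rows 24-31 [x1,x2,x3,x4=0011]: 01010101  (ones: 4)
  rows 32-39 [x1,x2,x3,x4=0100]: 11111111  (ones: 8)
  rows 40-47 [x1,x2,x3,x4=0101]: 11111111  (ones: 8)
  rows 48-55 [x1,x2,x3,x4=0110]: 01010101  (ones: 4)
  rows 56-63 [x1,x2,x3,x4=0111]: 01010101  (ones: 4)
  rows 64-71 [x1,x2,x3,x4=1000]: 11111111  (ones: 8)
  rows 72-79 [x1,x2,x3,x4=1001]: 11111111  (ones: 8)
  rows 80-87 [x1,x2,x3,x4=1010]: 01010101  (ones: 4)
  rows 88-95 [x1,x2,x3,x4=1011]: 01010101  (ones: 4)
  rows 96-103 [x1,x2,x3,x4=1100]: 11111111  (ones: 8)
  rows 104-111 [x1,x2,x3,x4=1101]: 11111111  (ones: 8)
  rows 112-119 [x1,x2,x3,x4=1110]: 01010101  (ones: 4)
  rows 120-127 [x1,x2,x3,x4=1111]: 01010101  (ones: 4)
Count of 1-rows = 8+8+4+4+8+8+4+4+8+8+4+4+8+8+4+4 = 96

96


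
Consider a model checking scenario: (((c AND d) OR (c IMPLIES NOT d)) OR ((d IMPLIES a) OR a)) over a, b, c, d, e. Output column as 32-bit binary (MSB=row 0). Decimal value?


Formula: (((c AND d) OR (c IMPLIES NOT d)) OR ((d IMPLIES a) OR a)) over a, b, c, d, e (32 rows)
Evaluate each row (bits = a,b,c,d,e, MSB first):
  row 0 [00000]: (((0 AND 0) OR (0 IMPLIES NOT 0)) OR ((0 IMPLIES 0) OR 0)) -> 1
  row 1 [00001]: (((0 AND 0) OR (0 IMPLIES NOT 0)) OR ((0 IMPLIES 0) OR 0)) -> 1
  row 2 [00010]: (((0 AND 1) OR (0 IMPLIES NOT 1)) OR ((1 IMPLIES 0) OR 0)) -> 1
  row 3 [00011]: (((0 AND 1) OR (0 IMPLIES NOT 1)) OR ((1 IMPLIES 0) OR 0)) -> 1
  row 4 [00100]: (((1 AND 0) OR (1 IMPLIES NOT 0)) OR ((0 IMPLIES 0) OR 0)) -> 1
  row 5 [00101]: (((1 AND 0) OR (1 IMPLIES NOT 0)) OR ((0 IMPLIES 0) OR 0)) -> 1
  row 6 [00110]: (((1 AND 1) OR (1 IMPLIES NOT 1)) OR ((1 IMPLIES 0) OR 0)) -> 1
  row 7 [00111]: (((1 AND 1) OR (1 IMPLIES NOT 1)) OR ((1 IMPLIES 0) OR 0)) -> 1
  row 8 [01000]: (((0 AND 0) OR (0 IMPLIES NOT 0)) OR ((0 IMPLIES 0) OR 0)) -> 1
  row 9 [01001]: (((0 AND 0) OR (0 IMPLIES NOT 0)) OR ((0 IMPLIES 0) OR 0)) -> 1
  row 10 [01010]: (((0 AND 1) OR (0 IMPLIES NOT 1)) OR ((1 IMPLIES 0) OR 0)) -> 1
  row 11 [01011]: (((0 AND 1) OR (0 IMPLIES NOT 1)) OR ((1 IMPLIES 0) OR 0)) -> 1
  row 12 [01100]: (((1 AND 0) OR (1 IMPLIES NOT 0)) OR ((0 IMPLIES 0) OR 0)) -> 1
  row 13 [01101]: (((1 AND 0) OR (1 IMPLIES NOT 0)) OR ((0 IMPLIES 0) OR 0)) -> 1
  row 14 [01110]: (((1 AND 1) OR (1 IMPLIES NOT 1)) OR ((1 IMPLIES 0) OR 0)) -> 1
  row 15 [01111]: (((1 AND 1) OR (1 IMPLIES NOT 1)) OR ((1 IMPLIES 0) OR 0)) -> 1
  row 16 [10000]: (((0 AND 0) OR (0 IMPLIES NOT 0)) OR ((0 IMPLIES 1) OR 1)) -> 1
  row 17 [10001]: (((0 AND 0) OR (0 IMPLIES NOT 0)) OR ((0 IMPLIES 1) OR 1)) -> 1
  row 18 [10010]: (((0 AND 1) OR (0 IMPLIES NOT 1)) OR ((1 IMPLIES 1) OR 1)) -> 1
  row 19 [10011]: (((0 AND 1) OR (0 IMPLIES NOT 1)) OR ((1 IMPLIES 1) OR 1)) -> 1
  row 20 [10100]: (((1 AND 0) OR (1 IMPLIES NOT 0)) OR ((0 IMPLIES 1) OR 1)) -> 1
  row 21 [10101]: (((1 AND 0) OR (1 IMPLIES NOT 0)) OR ((0 IMPLIES 1) OR 1)) -> 1
  row 22 [10110]: (((1 AND 1) OR (1 IMPLIES NOT 1)) OR ((1 IMPLIES 1) OR 1)) -> 1
  row 23 [10111]: (((1 AND 1) OR (1 IMPLIES NOT 1)) OR ((1 IMPLIES 1) OR 1)) -> 1
  row 24 [11000]: (((0 AND 0) OR (0 IMPLIES NOT 0)) OR ((0 IMPLIES 1) OR 1)) -> 1
  row 25 [11001]: (((0 AND 0) OR (0 IMPLIES NOT 0)) OR ((0 IMPLIES 1) OR 1)) -> 1
  row 26 [11010]: (((0 AND 1) OR (0 IMPLIES NOT 1)) OR ((1 IMPLIES 1) OR 1)) -> 1
  row 27 [11011]: (((0 AND 1) OR (0 IMPLIES NOT 1)) OR ((1 IMPLIES 1) OR 1)) -> 1
  row 28 [11100]: (((1 AND 0) OR (1 IMPLIES NOT 0)) OR ((0 IMPLIES 1) OR 1)) -> 1
  row 29 [11101]: (((1 AND 0) OR (1 IMPLIES NOT 0)) OR ((0 IMPLIES 1) OR 1)) -> 1
  row 30 [11110]: (((1 AND 1) OR (1 IMPLIES NOT 1)) OR ((1 IMPLIES 1) OR 1)) -> 1
  row 31 [11111]: (((1 AND 1) OR (1 IMPLIES NOT 1)) OR ((1 IMPLIES 1) OR 1)) -> 1
Full result column, 4 rows per line (a,b,c fixed per line; d,e runs 00..11 left to right):
  rows 0-3 [a,b,c=000]: 1111  = hex F
  rows 4-7 [a,b,c=001]: 1111  = hex F
  rows 8-11 [a,b,c=010]: 1111  = hex F
  rows 12-15 [a,b,c=011]: 1111  = hex F
  rows 16-19 [a,b,c=100]: 1111  = hex F
  rows 20-23 [a,b,c=101]: 1111  = hex F
  rows 24-27 [a,b,c=110]: 1111  = hex F
  rows 28-31 [a,b,c=111]: 1111  = hex F
Output column (row 0 .. row 31) = 11111111111111111111111111111111
Output column grouped in 4s = 1111 1111 1111 1111 1111 1111 1111 1111 = 0xFFFFFFFF
Convert to decimal digit by digit (value = value*16 + digit):
  F -> 15
  15*16 + 15 (F) = 255
  255*16 + 15 (F) = 4095
  4095*16 + 15 (F) = 65535
  65535*16 + 15 (F) = 1048575
  1048575*16 + 15 (F) = 16777215
  16777215*16 + 15 (F) = 268435455
  268435455*16 + 15 (F) = 4294967295
Decimal = 4294967295

4294967295


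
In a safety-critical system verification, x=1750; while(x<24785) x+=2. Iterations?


Step 1: x goes from 1750 toward 24785 by 2; the body runs while x<24785, so iterations = ceil((bound-start)/step)
Step 2: Distance=23035
Step 3: ceil(23035/2)=11518

11518


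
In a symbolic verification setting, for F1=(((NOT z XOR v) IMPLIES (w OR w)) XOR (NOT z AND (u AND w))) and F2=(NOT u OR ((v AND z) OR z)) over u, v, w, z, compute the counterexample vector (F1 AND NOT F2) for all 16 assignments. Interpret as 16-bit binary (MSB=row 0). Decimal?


F1 = (((NOT z XOR v) IMPLIES (w OR w)) XOR (NOT z AND (u AND w)))
F2 = (NOT u OR ((v AND z) OR z))
Counterexample to F1=>F2 is where F1=1 and F2=0.
Evaluate each row (bits = u,v,w,z, MSB first):
  row 0 [0000]: F1=0 F2=1 -> F1&~F2 -> 0
  row 1 [0001]: F1=1 F2=1 -> F1&~F2 -> 0
  row 2 [0010]: F1=1 F2=1 -> F1&~F2 -> 0
  row 3 [0011]: F1=1 F2=1 -> F1&~F2 -> 0
  row 4 [0100]: F1=1 F2=1 -> F1&~F2 -> 0
  row 5 [0101]: F1=0 F2=1 -> F1&~F2 -> 0
  row 6 [0110]: F1=1 F2=1 -> F1&~F2 -> 0
  row 7 [0111]: F1=1 F2=1 -> F1&~F2 -> 0
  row 8 [1000]: F1=0 F2=0 -> F1&~F2 -> 0
  row 9 [1001]: F1=1 F2=1 -> F1&~F2 -> 0
  row 10 [1010]: F1=0 F2=0 -> F1&~F2 -> 0
  row 11 [1011]: F1=1 F2=1 -> F1&~F2 -> 0
  row 12 [1100]: F1=1 F2=0 -> F1&~F2 -> 1
  row 13 [1101]: F1=0 F2=1 -> F1&~F2 -> 0
  row 14 [1110]: F1=0 F2=0 -> F1&~F2 -> 0
  row 15 [1111]: F1=1 F2=1 -> F1&~F2 -> 0
Full result column, 4 rows per line (u,v fixed per line; w,z runs 00..11 left to right):
  rows 0-3 [u,v=00]: 0000  = hex 0
  rows 4-7 [u,v=01]: 0000  = hex 0
  rows 8-11 [u,v=10]: 0000  = hex 0
  rows 12-15 [u,v=11]: 1000  = hex 8
Counterexample vector (row 0 .. row 15) = 0000000000001000
Output column grouped in 4s = 0000 0000 0000 1000 = 0x0008
Convert to decimal digit by digit (value = value*16 + digit):
  0 -> 0
  0*16 + 0 = 0
  0*16 + 0 = 0
  0*16 + 8 = 8
Decimal = 8

8


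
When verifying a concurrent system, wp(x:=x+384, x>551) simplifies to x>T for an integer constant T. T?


Formula: wp(x:=E, P) = P[E/x] (substitute E for x in postcondition)
Step 1: Postcondition: x>551
Step 2: Substitute x+384 for x: x+384>551
Step 3: Solve for x: x > 551-384 = 167

167


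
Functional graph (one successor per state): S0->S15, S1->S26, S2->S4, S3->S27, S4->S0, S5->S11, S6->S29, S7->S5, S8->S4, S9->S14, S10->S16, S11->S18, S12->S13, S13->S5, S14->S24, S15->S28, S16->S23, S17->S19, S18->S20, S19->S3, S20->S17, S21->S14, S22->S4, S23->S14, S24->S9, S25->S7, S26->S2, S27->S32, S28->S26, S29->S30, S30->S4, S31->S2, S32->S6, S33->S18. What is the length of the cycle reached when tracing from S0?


Trace from S0 until a state repeats:
  S0 -> S15 -> S28 -> S26 -> S2 -> S4 -> S0
S0 first seen at step 0, revisited at step 6.
Cycle length = 6 - 0 = 6

6


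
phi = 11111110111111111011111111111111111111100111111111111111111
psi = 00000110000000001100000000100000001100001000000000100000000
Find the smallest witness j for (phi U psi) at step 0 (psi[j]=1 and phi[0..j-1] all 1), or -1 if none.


(phi U psi) at 0: need smallest j with psi[j]=1 and phi[i]=1 for all i in [0,j).
Scan from step 0:
  step 0: phi=1, psi=0 -> continue
  step 1: phi=1, psi=0 -> continue
  step 2: phi=1, psi=0 -> continue
  step 3: phi=1, psi=0 -> continue
  step 5: psi=1 and phi held for [0,5) -> witness found
Witness step = 5

5


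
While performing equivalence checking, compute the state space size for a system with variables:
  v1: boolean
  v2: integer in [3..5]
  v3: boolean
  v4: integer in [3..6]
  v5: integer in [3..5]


State space = product of domain sizes of all variables.
Domain sizes:
  v1 (boolean): 2
  v2 (integer in [3..5]): 3
  v3 (boolean): 2
  v4 (integer in [3..6]): 4
  v5 (integer in [3..5]): 3
Product = 2 * 3 * 2 * 4 * 3 = 144

144


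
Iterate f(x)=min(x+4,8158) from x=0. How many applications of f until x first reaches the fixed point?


Step 1: x=0, cap=8158, increment=4
Step 2: x grows by 4 each step until capped at 8158; fixed point is x=8158
Step 3: iterations = ceil(8158/4) = 2040

2040


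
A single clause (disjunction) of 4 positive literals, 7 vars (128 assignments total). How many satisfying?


Step 1: Total=2^7=128
Step 2: Unsat when all 4 false: 2^3=8
Step 3: Sat=128-8=120

120


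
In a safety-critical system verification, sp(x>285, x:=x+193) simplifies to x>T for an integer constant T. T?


Formula: sp(P, x:=E) = exists old_x. (x = E[old_x/x]) AND P[old_x/x] (old_x is the value of x before the assignment; eliminate old_x by solving x = E[old_x/x] for old_x)
Step 1: Precondition P: x>285, i.e. old_x > 285
Step 2: Assignment gives x = old_x + 193, so old_x = x - 193
Step 3: Substitute into P: x - 193 > 285
Step 4: Simplify: x > 285+193 = 478

478


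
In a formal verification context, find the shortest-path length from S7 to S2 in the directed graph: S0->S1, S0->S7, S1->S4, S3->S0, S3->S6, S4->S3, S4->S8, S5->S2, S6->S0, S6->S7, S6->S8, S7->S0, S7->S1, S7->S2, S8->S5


BFS layer-by-layer from S7:
  dist 0: {S7}
  dist 1: {S0, S1, S2}
  -> S2 reached at distance 1
Shortest path length = 1

1


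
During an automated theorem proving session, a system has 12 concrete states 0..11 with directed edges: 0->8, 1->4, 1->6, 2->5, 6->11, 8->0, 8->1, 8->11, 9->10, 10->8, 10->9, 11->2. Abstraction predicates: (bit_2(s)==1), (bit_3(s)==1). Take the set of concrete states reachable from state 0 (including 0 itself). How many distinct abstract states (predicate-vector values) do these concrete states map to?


BFS from 0:
Concrete reachable: {0, 1, 2, 4, 5, 6, 8, 11}
Abstract via predicates (bit_2(s)==1), (bit_3(s)==1):
  (0,0) <- {0, 1, 2}
  (0,1) <- {8, 11}
  (1,0) <- {4, 5, 6}
Distinct abstract states = 3

3


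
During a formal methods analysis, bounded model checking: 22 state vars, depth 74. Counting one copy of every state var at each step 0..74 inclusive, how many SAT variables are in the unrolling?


BMC unrolls to depth k, creating one copy of each state var for steps 0..k.
Step count = 74 + 1 = 75 (steps 0 through 74)
Vars per step = 22
Total = 22 * 75 = 1650

1650


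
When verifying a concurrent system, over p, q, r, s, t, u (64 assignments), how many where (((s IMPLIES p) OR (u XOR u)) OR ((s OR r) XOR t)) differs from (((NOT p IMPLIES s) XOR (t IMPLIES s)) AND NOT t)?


F1 = (((s IMPLIES p) OR (u XOR u)) OR ((s OR r) XOR t))
F2 = (((NOT p IMPLIES s) XOR (t IMPLIES s)) AND NOT t)
Evaluate both on each of 64 rows (bits = p,q,r,s,t,u):
  row 0 [000000]: F1=1 F2=1 -> 0
  row 1 [000001]: F1=1 F2=1 -> 0
  row 2 [000010]: F1=1 F2=0 (differ) -> 1
  row 3 [000011]: F1=1 F2=0 (differ) -> 1
  row 4 [000100]: F1=1 F2=0 (differ) -> 1
  (every remaining row is evaluated the same way; all 64 results are listed next)
Full result column, 8 rows per line (p,q,r fixed per line; s,t,u runs 000..111 left to right):
  rows 0-7 [p,q,r=000]: 00111100  (ones: 4)
  rows 8-15 [p,q,r=001]: 00111100  (ones: 4)
  rows 16-23 [p,q,r=010]: 00111100  (ones: 4)
  rows 24-31 [p,q,r=011]: 00111100  (ones: 4)
  rows 32-39 [p,q,r=100]: 11111111  (ones: 8)
  rows 40-47 [p,q,r=101]: 11111111  (ones: 8)
  rows 48-55 [p,q,r=110]: 11111111  (ones: 8)
  rows 56-63 [p,q,r=111]: 11111111  (ones: 8)
Disagreements = 4+4+4+4+8+8+8+8 = 48

48


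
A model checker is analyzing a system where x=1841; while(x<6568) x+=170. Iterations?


Step 1: x goes from 1841 toward 6568 by 170; the body runs while x<6568, so iterations = ceil((bound-start)/step)
Step 2: Distance=4727
Step 3: ceil(4727/170)=28

28


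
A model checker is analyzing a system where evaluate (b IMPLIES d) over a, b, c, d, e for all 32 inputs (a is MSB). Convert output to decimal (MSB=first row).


Formula: (b IMPLIES d) over a, b, c, d, e (32 rows)
Evaluate each row (bits = a,b,c,d,e, MSB first):
  row 0 [00000]: (0 IMPLIES 0) -> 1
  row 1 [00001]: (0 IMPLIES 0) -> 1
  row 2 [00010]: (0 IMPLIES 1) -> 1
  row 3 [00011]: (0 IMPLIES 1) -> 1
  row 4 [00100]: (0 IMPLIES 0) -> 1
  row 5 [00101]: (0 IMPLIES 0) -> 1
  row 6 [00110]: (0 IMPLIES 1) -> 1
  row 7 [00111]: (0 IMPLIES 1) -> 1
  row 8 [01000]: (1 IMPLIES 0) -> 0
  row 9 [01001]: (1 IMPLIES 0) -> 0
  row 10 [01010]: (1 IMPLIES 1) -> 1
  row 11 [01011]: (1 IMPLIES 1) -> 1
  row 12 [01100]: (1 IMPLIES 0) -> 0
  row 13 [01101]: (1 IMPLIES 0) -> 0
  row 14 [01110]: (1 IMPLIES 1) -> 1
  row 15 [01111]: (1 IMPLIES 1) -> 1
  row 16 [10000]: (0 IMPLIES 0) -> 1
  row 17 [10001]: (0 IMPLIES 0) -> 1
  row 18 [10010]: (0 IMPLIES 1) -> 1
  row 19 [10011]: (0 IMPLIES 1) -> 1
  row 20 [10100]: (0 IMPLIES 0) -> 1
  row 21 [10101]: (0 IMPLIES 0) -> 1
  row 22 [10110]: (0 IMPLIES 1) -> 1
  row 23 [10111]: (0 IMPLIES 1) -> 1
  row 24 [11000]: (1 IMPLIES 0) -> 0
  row 25 [11001]: (1 IMPLIES 0) -> 0
  row 26 [11010]: (1 IMPLIES 1) -> 1
  row 27 [11011]: (1 IMPLIES 1) -> 1
  row 28 [11100]: (1 IMPLIES 0) -> 0
  row 29 [11101]: (1 IMPLIES 0) -> 0
  row 30 [11110]: (1 IMPLIES 1) -> 1
  row 31 [11111]: (1 IMPLIES 1) -> 1
Full result column, 4 rows per line (a,b,c fixed per line; d,e runs 00..11 left to right):
  rows 0-3 [a,b,c=000]: 1111  = hex F
  rows 4-7 [a,b,c=001]: 1111  = hex F
  rows 8-11 [a,b,c=010]: 0011  = hex 3
  rows 12-15 [a,b,c=011]: 0011  = hex 3
  rows 16-19 [a,b,c=100]: 1111  = hex F
  rows 20-23 [a,b,c=101]: 1111  = hex F
  rows 24-27 [a,b,c=110]: 0011  = hex 3
  rows 28-31 [a,b,c=111]: 0011  = hex 3
Output column (row 0 .. row 31) = 11111111001100111111111100110011
Output column grouped in 4s = 1111 1111 0011 0011 1111 1111 0011 0011 = 0xFF33FF33
Convert to decimal digit by digit (value = value*16 + digit):
  F -> 15
  15*16 + 15 (F) = 255
  255*16 + 3 = 4083
  4083*16 + 3 = 65331
  65331*16 + 15 (F) = 1045311
  1045311*16 + 15 (F) = 16724991
  16724991*16 + 3 = 267599859
  267599859*16 + 3 = 4281597747
Decimal = 4281597747

4281597747


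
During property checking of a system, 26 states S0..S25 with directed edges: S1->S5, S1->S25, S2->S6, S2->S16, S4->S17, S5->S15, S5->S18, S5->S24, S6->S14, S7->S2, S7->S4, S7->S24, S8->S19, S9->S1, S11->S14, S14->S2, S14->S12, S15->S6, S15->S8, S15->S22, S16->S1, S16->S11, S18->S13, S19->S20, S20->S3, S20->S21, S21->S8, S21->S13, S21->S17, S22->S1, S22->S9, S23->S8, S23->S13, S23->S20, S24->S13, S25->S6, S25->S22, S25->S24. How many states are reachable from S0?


BFS from S0:
  layer 0: {S0}
Reachable set: {S0}
Count = 1

1


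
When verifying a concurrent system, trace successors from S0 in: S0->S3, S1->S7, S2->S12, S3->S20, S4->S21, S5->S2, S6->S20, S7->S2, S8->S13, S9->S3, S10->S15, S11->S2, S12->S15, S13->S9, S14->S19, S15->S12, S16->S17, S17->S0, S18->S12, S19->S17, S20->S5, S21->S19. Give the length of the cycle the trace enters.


Trace from S0 until a state repeats:
  S0 -> S3 -> S20 -> S5 -> S2 -> S12 -> S15 -> S12
S12 first seen at step 5, revisited at step 7.
Cycle length = 7 - 5 = 2

2


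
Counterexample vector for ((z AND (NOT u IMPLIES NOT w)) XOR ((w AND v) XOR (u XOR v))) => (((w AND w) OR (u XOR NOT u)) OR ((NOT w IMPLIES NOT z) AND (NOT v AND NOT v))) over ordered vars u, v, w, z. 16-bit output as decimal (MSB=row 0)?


F1 = ((z AND (NOT u IMPLIES NOT w)) XOR ((w AND v) XOR (u XOR v)))
F2 = (((w AND w) OR (u XOR NOT u)) OR ((NOT w IMPLIES NOT z) AND (NOT v AND NOT v)))
Counterexample to F1=>F2 is where F1=1 and F2=0.
Evaluate each row (bits = u,v,w,z, MSB first):
  row 0 [0000]: F1=0 F2=1 -> F1&~F2 -> 0
  row 1 [0001]: F1=1 F2=1 -> F1&~F2 -> 0
  row 2 [0010]: F1=0 F2=1 -> F1&~F2 -> 0
  row 3 [0011]: F1=0 F2=1 -> F1&~F2 -> 0
  row 4 [0100]: F1=1 F2=1 -> F1&~F2 -> 0
  row 5 [0101]: F1=0 F2=1 -> F1&~F2 -> 0
  row 6 [0110]: F1=0 F2=1 -> F1&~F2 -> 0
  row 7 [0111]: F1=0 F2=1 -> F1&~F2 -> 0
  row 8 [1000]: F1=1 F2=1 -> F1&~F2 -> 0
  row 9 [1001]: F1=0 F2=1 -> F1&~F2 -> 0
  row 10 [1010]: F1=1 F2=1 -> F1&~F2 -> 0
  row 11 [1011]: F1=0 F2=1 -> F1&~F2 -> 0
  row 12 [1100]: F1=0 F2=1 -> F1&~F2 -> 0
  row 13 [1101]: F1=1 F2=1 -> F1&~F2 -> 0
  row 14 [1110]: F1=1 F2=1 -> F1&~F2 -> 0
  row 15 [1111]: F1=0 F2=1 -> F1&~F2 -> 0
Full result column, 4 rows per line (u,v fixed per line; w,z runs 00..11 left to right):
  rows 0-3 [u,v=00]: 0000  = hex 0
  rows 4-7 [u,v=01]: 0000  = hex 0
  rows 8-11 [u,v=10]: 0000  = hex 0
  rows 12-15 [u,v=11]: 0000  = hex 0
Counterexample vector (row 0 .. row 15) = 0000000000000000
Output column grouped in 4s = 0000 0000 0000 0000 = 0x0000
Convert to decimal digit by digit (value = value*16 + digit):
  0 -> 0
  0*16 + 0 = 0
  0*16 + 0 = 0
  0*16 + 0 = 0
Decimal = 0

0


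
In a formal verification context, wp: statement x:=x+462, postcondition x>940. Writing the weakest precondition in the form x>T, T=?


Formula: wp(x:=E, P) = P[E/x] (substitute E for x in postcondition)
Step 1: Postcondition: x>940
Step 2: Substitute x+462 for x: x+462>940
Step 3: Solve for x: x > 940-462 = 478

478


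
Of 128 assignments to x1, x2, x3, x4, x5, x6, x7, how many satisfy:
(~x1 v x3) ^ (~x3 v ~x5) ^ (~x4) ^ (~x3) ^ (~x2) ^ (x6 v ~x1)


CNF with 6 clauses over 7 vars (128 assignments).
An assignment satisfies CNF iff every clause has >=1 true literal.
Check each row (bits = x1,x2,x3,x4,x5,x6,x7; clause T/F shown):
  row 0 [0000000]: clauses=TTTTTT -> 1
  row 1 [0000001]: clauses=TTTTTT -> 1
  row 2 [0000010]: clauses=TTTTTT -> 1
  row 3 [0000011]: clauses=TTTTTT -> 1
  row 4 [0000100]: clauses=TTTTTT -> 1
  (every remaining row is evaluated the same way; all 128 results are listed next)
Full result column, 8 rows per line (x1,x2,x3,x4 fixed per line; x5,x6,x7 runs 000..111 left to right):
  rows 0-7 [x1,x2,x3,x4=0000]: 11111111  (ones: 8)
  rows 8-15 [x1,x2,x3,x4=0001]: 00000000  (ones: 0)
  rows 16-23 [x1,x2,x3,x4=0010]: 00000000  (ones: 0)
  rows 24-31 [x1,x2,x3,x4=0011]: 00000000  (ones: 0)
  rows 32-39 [x1,x2,x3,x4=0100]: 00000000  (ones: 0)
  rows 40-47 [x1,x2,x3,x4=0101]: 00000000  (ones: 0)
  rows 48-55 [x1,x2,x3,x4=0110]: 00000000  (ones: 0)
  rows 56-63 [x1,x2,x3,x4=0111]: 00000000  (ones: 0)
  rows 64-71 [x1,x2,x3,x4=1000]: 00000000  (ones: 0)
  rows 72-79 [x1,x2,x3,x4=1001]: 00000000  (ones: 0)
  rows 80-87 [x1,x2,x3,x4=1010]: 00000000  (ones: 0)
  rows 88-95 [x1,x2,x3,x4=1011]: 00000000  (ones: 0)
  rows 96-103 [x1,x2,x3,x4=1100]: 00000000  (ones: 0)
  rows 104-111 [x1,x2,x3,x4=1101]: 00000000  (ones: 0)
  rows 112-119 [x1,x2,x3,x4=1110]: 00000000  (ones: 0)
  rows 120-127 [x1,x2,x3,x4=1111]: 00000000  (ones: 0)
Satisfying assignments = 8+0+0+0+0+0+0+0+0+0+0+0+0+0+0+0 = 8

8


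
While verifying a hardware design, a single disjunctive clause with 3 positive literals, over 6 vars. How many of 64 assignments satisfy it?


Step 1: Total=2^6=64
Step 2: Unsat when all 3 false: 2^3=8
Step 3: Sat=64-8=56

56


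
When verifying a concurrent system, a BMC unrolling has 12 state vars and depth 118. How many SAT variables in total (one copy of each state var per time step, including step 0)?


BMC unrolls to depth k, creating one copy of each state var for steps 0..k.
Step count = 118 + 1 = 119 (steps 0 through 118)
Vars per step = 12
Total = 12 * 119 = 1428

1428


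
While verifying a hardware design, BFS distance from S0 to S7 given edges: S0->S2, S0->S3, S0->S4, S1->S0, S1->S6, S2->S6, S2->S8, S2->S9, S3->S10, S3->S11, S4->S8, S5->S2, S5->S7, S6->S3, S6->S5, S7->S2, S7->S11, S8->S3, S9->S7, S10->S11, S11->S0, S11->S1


BFS layer-by-layer from S0:
  dist 0: {S0}
  dist 1: {S2, S3, S4}
  dist 2: {S6, S8, S9, S10, S11}
  dist 3: {S1, S5, S7}
  -> S7 reached at distance 3
Shortest path length = 3

3


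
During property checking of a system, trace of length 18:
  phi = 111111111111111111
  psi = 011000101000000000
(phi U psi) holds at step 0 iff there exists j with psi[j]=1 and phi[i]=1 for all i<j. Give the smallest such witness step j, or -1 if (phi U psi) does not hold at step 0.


(phi U psi) at 0: need smallest j with psi[j]=1 and phi[i]=1 for all i in [0,j).
Scan from step 0:
  step 0: phi=1, psi=0 -> continue
  step 1: psi=1 and phi held for [0,1) -> witness found
Witness step = 1

1


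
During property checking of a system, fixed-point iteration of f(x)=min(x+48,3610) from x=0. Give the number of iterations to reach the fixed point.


Step 1: x=0, cap=3610, increment=48
Step 2: x grows by 48 each step until capped at 3610; fixed point is x=3610
Step 3: iterations = ceil(3610/48) = 76

76


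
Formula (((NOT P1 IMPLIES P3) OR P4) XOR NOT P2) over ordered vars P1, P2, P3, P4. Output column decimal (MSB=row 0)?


Formula: (((NOT P1 IMPLIES P3) OR P4) XOR NOT P2) over P1, P2, P3, P4 (16 rows)
Evaluate each row (bits = P1,P2,P3,P4, MSB first):
  row 0 [0000]: (((NOT 0 IMPLIES 0) OR 0) XOR NOT 0) -> 1
  row 1 [0001]: (((NOT 0 IMPLIES 0) OR 1) XOR NOT 0) -> 0
  row 2 [0010]: (((NOT 0 IMPLIES 1) OR 0) XOR NOT 0) -> 0
  row 3 [0011]: (((NOT 0 IMPLIES 1) OR 1) XOR NOT 0) -> 0
  row 4 [0100]: (((NOT 0 IMPLIES 0) OR 0) XOR NOT 1) -> 0
  row 5 [0101]: (((NOT 0 IMPLIES 0) OR 1) XOR NOT 1) -> 1
  row 6 [0110]: (((NOT 0 IMPLIES 1) OR 0) XOR NOT 1) -> 1
  row 7 [0111]: (((NOT 0 IMPLIES 1) OR 1) XOR NOT 1) -> 1
  row 8 [1000]: (((NOT 1 IMPLIES 0) OR 0) XOR NOT 0) -> 0
  row 9 [1001]: (((NOT 1 IMPLIES 0) OR 1) XOR NOT 0) -> 0
  row 10 [1010]: (((NOT 1 IMPLIES 1) OR 0) XOR NOT 0) -> 0
  row 11 [1011]: (((NOT 1 IMPLIES 1) OR 1) XOR NOT 0) -> 0
  row 12 [1100]: (((NOT 1 IMPLIES 0) OR 0) XOR NOT 1) -> 1
  row 13 [1101]: (((NOT 1 IMPLIES 0) OR 1) XOR NOT 1) -> 1
  row 14 [1110]: (((NOT 1 IMPLIES 1) OR 0) XOR NOT 1) -> 1
  row 15 [1111]: (((NOT 1 IMPLIES 1) OR 1) XOR NOT 1) -> 1
Full result column, 4 rows per line (P1,P2 fixed per line; P3,P4 runs 00..11 left to right):
  rows 0-3 [P1,P2=00]: 1000  = hex 8
  rows 4-7 [P1,P2=01]: 0111  = hex 7
  rows 8-11 [P1,P2=10]: 0000  = hex 0
  rows 12-15 [P1,P2=11]: 1111  = hex F
Output column (row 0 .. row 15) = 1000011100001111
Output column grouped in 4s = 1000 0111 0000 1111 = 0x870F
Convert to decimal digit by digit (value = value*16 + digit):
  8 -> 8
  8*16 + 7 = 135
  135*16 + 0 = 2160
  2160*16 + 15 (F) = 34575
Decimal = 34575

34575


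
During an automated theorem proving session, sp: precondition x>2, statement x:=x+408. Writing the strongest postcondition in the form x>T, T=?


Formula: sp(P, x:=E) = exists old_x. (x = E[old_x/x]) AND P[old_x/x] (old_x is the value of x before the assignment; eliminate old_x by solving x = E[old_x/x] for old_x)
Step 1: Precondition P: x>2, i.e. old_x > 2
Step 2: Assignment gives x = old_x + 408, so old_x = x - 408
Step 3: Substitute into P: x - 408 > 2
Step 4: Simplify: x > 2+408 = 410

410


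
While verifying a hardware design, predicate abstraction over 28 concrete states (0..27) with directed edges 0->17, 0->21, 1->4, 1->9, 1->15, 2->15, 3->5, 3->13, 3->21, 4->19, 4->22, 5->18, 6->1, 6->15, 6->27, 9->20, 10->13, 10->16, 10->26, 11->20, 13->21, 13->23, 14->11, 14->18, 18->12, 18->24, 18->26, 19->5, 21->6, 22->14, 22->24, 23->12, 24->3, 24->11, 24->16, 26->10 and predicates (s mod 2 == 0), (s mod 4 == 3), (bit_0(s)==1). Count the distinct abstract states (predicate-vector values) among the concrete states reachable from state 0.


BFS from 0:
Concrete reachable: {0, 1, 3, 4, 5, 6, 9, 10, 11, 12, 13, 14, 15, 16, 17, 18, 19, 20, 21, 22, 23, 24, 26, 27}
Abstract via predicates (s mod 2 == 0), (s mod 4 == 3), (bit_0(s)==1):
  (0,0,1) <- {1, 5, 9, 13, 17, 21}
  (0,1,1) <- {3, 11, 15, 19, 23, 27}
  (1,0,0) <- {0, 4, 6, 10, 12, 14, 16, 18, 20, 22, 24, 26}
Distinct abstract states = 3

3
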